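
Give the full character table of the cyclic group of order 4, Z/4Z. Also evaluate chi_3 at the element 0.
Character table of Z/4Z (irreps indexed chi_0,...,chi_3 with chi_k(m) = zeta_4^(k*m), zeta_4 = exp(2*pi*i/4)):
  irrep \ class  {0} (size 1)  {1} (size 1)  {2} (size 1)  {3} (size 1)
  chi_0          1             1             1             1           
  chi_1          1             I             -1            -I          
  chi_2          1             -1            1             -1          
  chi_3          1             -I            -1            I           

Spot check: chi_3(0) = zeta_4^(3*0) = zeta_4^0 = 1.

Why: Z/4Z is abelian, so all 4 irreducible complex representations are 1-dimensional. They are given by chi_k(m) = zeta_4^(k*m) for k = 0,...,3. Row orthogonality: sum_m chi_k(m) conj(chi_l(m)) = 4 * [k = l].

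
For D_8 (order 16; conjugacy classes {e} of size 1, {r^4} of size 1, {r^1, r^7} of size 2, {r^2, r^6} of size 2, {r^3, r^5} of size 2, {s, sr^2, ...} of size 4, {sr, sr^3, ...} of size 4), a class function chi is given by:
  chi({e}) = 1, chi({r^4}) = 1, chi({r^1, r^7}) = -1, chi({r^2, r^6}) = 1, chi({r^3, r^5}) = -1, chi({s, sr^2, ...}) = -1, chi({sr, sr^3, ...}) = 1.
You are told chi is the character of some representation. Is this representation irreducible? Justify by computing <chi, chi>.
Irreducible: <chi, chi> = 1.

Why: <chi, chi> = (1/|G|) sum_C |C| * |chi(C)|^2 = (1/16)[1*|1|^2 + 1*|1|^2 + 2*|-1|^2 + 2*|1|^2 + 2*|-1|^2 + 4*|-1|^2 + 4*|1|^2]
  = (1/16)[(1) + (1) + (2) + (2) + (2) + (4) + (4)] = 16/16 = 1.
A character is irreducible iff <chi, chi> = 1, so this representation is irreducible.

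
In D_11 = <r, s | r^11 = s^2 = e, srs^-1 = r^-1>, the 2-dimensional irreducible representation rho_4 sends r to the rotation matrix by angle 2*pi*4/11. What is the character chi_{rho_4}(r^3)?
chi_{rho_4}(r^3) = 2*cos(2*pi*4*3/11) = 2*cos(24*pi/11)

Explanation: rho_4(r^3) is rotation by angle 2*pi*4*3/11, whose trace is 2*cos(2*pi*4*3/11) = 2*cos(24*pi/11).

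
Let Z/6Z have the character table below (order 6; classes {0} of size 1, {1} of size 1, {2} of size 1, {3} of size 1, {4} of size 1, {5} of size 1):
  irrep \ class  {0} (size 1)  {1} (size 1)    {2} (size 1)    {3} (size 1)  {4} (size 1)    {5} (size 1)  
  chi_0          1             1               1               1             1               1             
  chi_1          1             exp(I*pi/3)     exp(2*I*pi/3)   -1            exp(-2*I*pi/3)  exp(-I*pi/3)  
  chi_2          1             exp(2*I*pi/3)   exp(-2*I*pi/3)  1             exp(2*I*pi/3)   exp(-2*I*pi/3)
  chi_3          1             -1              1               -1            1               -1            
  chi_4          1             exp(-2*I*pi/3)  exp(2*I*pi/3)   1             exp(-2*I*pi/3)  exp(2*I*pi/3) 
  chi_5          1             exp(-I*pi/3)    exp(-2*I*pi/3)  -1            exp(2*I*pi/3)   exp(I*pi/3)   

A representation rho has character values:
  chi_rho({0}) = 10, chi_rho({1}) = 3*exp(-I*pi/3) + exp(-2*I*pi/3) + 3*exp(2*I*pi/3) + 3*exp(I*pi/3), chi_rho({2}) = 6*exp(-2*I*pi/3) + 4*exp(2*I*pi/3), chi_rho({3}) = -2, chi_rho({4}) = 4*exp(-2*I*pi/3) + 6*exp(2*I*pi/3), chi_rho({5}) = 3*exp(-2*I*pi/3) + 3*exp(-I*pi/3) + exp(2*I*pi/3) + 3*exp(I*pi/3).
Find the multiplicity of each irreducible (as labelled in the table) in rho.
Multiplicities: chi_0: 0, chi_1: 3, chi_2: 3, chi_3: 0, chi_4: 1, chi_5: 3.

Reasoning: Use <chi_rho, chi> = (1/|G|) sum_C |C| * chi_rho(C) * conj(chi(C)) with |G| = 6 for each irreducible chi in the table:
  <chi_rho, chi_0> = (1/6)[1*(10)*conj(1) + 1*(3*exp(-I*pi/3) + exp(-2*I*pi/3) + 3*exp(2*I*pi/3) + 3*exp(I*pi/3))*conj(1) + 1*(6*exp(-2*I*pi/3) + 4*exp(2*I*pi/3))*conj(1) + 1*(-2)*conj(1) + 1*(4*exp(-2*I*pi/3) + 6*exp(2*I*pi/3))*conj(1) + 1*(3*exp(-2*I*pi/3) + 3*exp(-I*pi/3) + exp(2*I*pi/3) + 3*exp(I*pi/3))*conj(1)]
      = (1/6)[(10) + (3*exp(-I*pi/3) + exp(-2*I*pi/3) + 3*exp(2*I*pi/3) + 3*exp(I*pi/3)) + (6*exp(-2*I*pi/3) + 4*exp(2*I*pi/3)) + (-2) + (4*exp(-2*I*pi/3) + 6*exp(2*I*pi/3)) + (3*exp(-2*I*pi/3) + 3*exp(-I*pi/3) + exp(2*I*pi/3) + 3*exp(I*pi/3))] = 0/6 = 0
  <chi_rho, chi_1> = (1/6)[1*(10)*conj(1) + 1*(3*exp(-I*pi/3) + exp(-2*I*pi/3) + 3*exp(2*I*pi/3) + 3*exp(I*pi/3))*conj(exp(I*pi/3)) + 1*(6*exp(-2*I*pi/3) + 4*exp(2*I*pi/3))*conj(exp(2*I*pi/3)) + 1*(-2)*conj(-1) + 1*(4*exp(-2*I*pi/3) + 6*exp(2*I*pi/3))*conj(exp(-2*I*pi/3)) + 1*(3*exp(-2*I*pi/3) + 3*exp(-I*pi/3) + exp(2*I*pi/3) + 3*exp(I*pi/3))*conj(exp(-I*pi/3))]
      = (1/6)[(10) + (2) + (4 + 6*exp(2*I*pi/3)) + (2) + (4 + 6*exp(-2*I*pi/3)) + (2)] = 18/6 = 3
  <chi_rho, chi_2> = (1/6)[1*(10)*conj(1) + 1*(3*exp(-I*pi/3) + exp(-2*I*pi/3) + 3*exp(2*I*pi/3) + 3*exp(I*pi/3))*conj(exp(2*I*pi/3)) + 1*(6*exp(-2*I*pi/3) + 4*exp(2*I*pi/3))*conj(exp(-2*I*pi/3)) + 1*(-2)*conj(1) + 1*(4*exp(-2*I*pi/3) + 6*exp(2*I*pi/3))*conj(exp(2*I*pi/3)) + 1*(3*exp(-2*I*pi/3) + 3*exp(-I*pi/3) + exp(2*I*pi/3) + 3*exp(I*pi/3))*conj(exp(-2*I*pi/3))]
      = (1/6)[(10) + (3*exp(-I*pi/3) + exp(2*I*pi/3)) + (6 + 4*exp(-2*I*pi/3)) + (-2) + (6 + 4*exp(2*I*pi/3)) + (exp(-2*I*pi/3) + 3*exp(I*pi/3))] = 18/6 = 3
  <chi_rho, chi_3> = (1/6)[1*(10)*conj(1) + 1*(3*exp(-I*pi/3) + exp(-2*I*pi/3) + 3*exp(2*I*pi/3) + 3*exp(I*pi/3))*conj(-1) + 1*(6*exp(-2*I*pi/3) + 4*exp(2*I*pi/3))*conj(1) + 1*(-2)*conj(-1) + 1*(4*exp(-2*I*pi/3) + 6*exp(2*I*pi/3))*conj(1) + 1*(3*exp(-2*I*pi/3) + 3*exp(-I*pi/3) + exp(2*I*pi/3) + 3*exp(I*pi/3))*conj(-1)]
      = (1/6)[(10) + (-3*exp(I*pi/3) - 3*exp(2*I*pi/3) - exp(-2*I*pi/3) - 3*exp(-I*pi/3)) + (6*exp(-2*I*pi/3) + 4*exp(2*I*pi/3)) + (2) + (4*exp(-2*I*pi/3) + 6*exp(2*I*pi/3)) + (-3*exp(I*pi/3) - exp(2*I*pi/3) - 3*exp(-I*pi/3) - 3*exp(-2*I*pi/3))] = 0/6 = 0
  <chi_rho, chi_4> = (1/6)[1*(10)*conj(1) + 1*(3*exp(-I*pi/3) + exp(-2*I*pi/3) + 3*exp(2*I*pi/3) + 3*exp(I*pi/3))*conj(exp(-2*I*pi/3)) + 1*(6*exp(-2*I*pi/3) + 4*exp(2*I*pi/3))*conj(exp(2*I*pi/3)) + 1*(-2)*conj(1) + 1*(4*exp(-2*I*pi/3) + 6*exp(2*I*pi/3))*conj(exp(-2*I*pi/3)) + 1*(3*exp(-2*I*pi/3) + 3*exp(-I*pi/3) + exp(2*I*pi/3) + 3*exp(I*pi/3))*conj(exp(2*I*pi/3))]
      = (1/6)[(10) + (-2) + (4 + 6*exp(2*I*pi/3)) + (-2) + (4 + 6*exp(-2*I*pi/3)) + (-2)] = 6/6 = 1
  <chi_rho, chi_5> = (1/6)[1*(10)*conj(1) + 1*(3*exp(-I*pi/3) + exp(-2*I*pi/3) + 3*exp(2*I*pi/3) + 3*exp(I*pi/3))*conj(exp(-I*pi/3)) + 1*(6*exp(-2*I*pi/3) + 4*exp(2*I*pi/3))*conj(exp(-2*I*pi/3)) + 1*(-2)*conj(-1) + 1*(4*exp(-2*I*pi/3) + 6*exp(2*I*pi/3))*conj(exp(2*I*pi/3)) + 1*(3*exp(-2*I*pi/3) + 3*exp(-I*pi/3) + exp(2*I*pi/3) + 3*exp(I*pi/3))*conj(exp(I*pi/3))]
      = (1/6)[(10) + (exp(-I*pi/3) + 3*exp(2*I*pi/3)) + (6 + 4*exp(-2*I*pi/3)) + (2) + (6 + 4*exp(2*I*pi/3)) + (3*exp(-2*I*pi/3) + exp(I*pi/3))] = 18/6 = 3
(Exp terms are combined using exp(i*s)*conj(exp(i*t)) = exp(i*(s-t)), and sums of them are collapsed using the identity that for every m > 1 the m distinct m-th roots of unity sum to 0, e.g. 1 + exp(2*I*pi/3) + exp(-2*I*pi/3) = 0.)
Dimension check: dim(rho) = sum (mult * dim) = 0*1 + 3*1 + 3*1 + 0*1 + 1*1 + 3*1 = 10 = chi_rho(e) = 10.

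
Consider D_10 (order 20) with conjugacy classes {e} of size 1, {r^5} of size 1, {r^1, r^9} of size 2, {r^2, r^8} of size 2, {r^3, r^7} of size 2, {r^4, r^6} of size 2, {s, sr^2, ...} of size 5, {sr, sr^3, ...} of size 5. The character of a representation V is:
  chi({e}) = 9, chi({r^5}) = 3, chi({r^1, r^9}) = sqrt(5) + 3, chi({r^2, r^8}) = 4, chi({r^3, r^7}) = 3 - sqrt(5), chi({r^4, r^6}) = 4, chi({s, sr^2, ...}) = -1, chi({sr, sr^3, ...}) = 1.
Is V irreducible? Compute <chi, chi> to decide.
Not irreducible (reducible): <chi, chi> = 11 > 1.

Justification: <chi, chi> = (1/|G|) sum_C |C| * |chi(C)|^2 = (1/20)[1*|9|^2 + 1*|3|^2 + 2*|sqrt(5) + 3|^2 + 2*|4|^2 + 2*|3 - sqrt(5)|^2 + 2*|4|^2 + 5*|-1|^2 + 5*|1|^2]
  = (1/20)[(81) + (9) + (12*sqrt(5) + 28) + (32) + (28 - 12*sqrt(5)) + (32) + (5) + (5)] = 220/20 = 11.
A character is irreducible iff <chi, chi> = 1, so this representation is reducible.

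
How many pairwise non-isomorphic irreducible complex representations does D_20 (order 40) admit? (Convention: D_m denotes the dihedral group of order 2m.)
13

Explanation: The number of irreducible complex representations of a finite group equals its number of conjugacy classes. D_20 has 13 conjugacy classes (n/2 + 3 for n even), so D_20 (order 40) has exactly 13 irreducible complex representations.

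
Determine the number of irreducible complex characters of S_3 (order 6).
3

Reasoning: The number of irreducible complex representations of a finite group equals its number of conjugacy classes. Conjugacy classes in S_3 correspond to cycle types, i.e. partitions of 3; there are p(3) = 3 of them, so S_3 (order 6) has exactly 3 irreducible complex representations.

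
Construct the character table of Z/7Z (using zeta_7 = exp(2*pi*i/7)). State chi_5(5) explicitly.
Character table of Z/7Z (irreps indexed chi_0,...,chi_6 with chi_k(m) = zeta_7^(k*m), zeta_7 = exp(2*pi*i/7)):
  irrep \ class  {0} (size 1)  {1} (size 1)    {2} (size 1)    {3} (size 1)    {4} (size 1)    {5} (size 1)    {6} (size 1)  
  chi_0          1             1               1               1               1               1               1             
  chi_1          1             exp(2*I*pi/7)   exp(4*I*pi/7)   exp(6*I*pi/7)   exp(-6*I*pi/7)  exp(-4*I*pi/7)  exp(-2*I*pi/7)
  chi_2          1             exp(4*I*pi/7)   exp(-6*I*pi/7)  exp(-2*I*pi/7)  exp(2*I*pi/7)   exp(6*I*pi/7)   exp(-4*I*pi/7)
  chi_3          1             exp(6*I*pi/7)   exp(-2*I*pi/7)  exp(4*I*pi/7)   exp(-4*I*pi/7)  exp(2*I*pi/7)   exp(-6*I*pi/7)
  chi_4          1             exp(-6*I*pi/7)  exp(2*I*pi/7)   exp(-4*I*pi/7)  exp(4*I*pi/7)   exp(-2*I*pi/7)  exp(6*I*pi/7) 
  chi_5          1             exp(-4*I*pi/7)  exp(6*I*pi/7)   exp(2*I*pi/7)   exp(-2*I*pi/7)  exp(-6*I*pi/7)  exp(4*I*pi/7) 
  chi_6          1             exp(-2*I*pi/7)  exp(-4*I*pi/7)  exp(-6*I*pi/7)  exp(6*I*pi/7)   exp(4*I*pi/7)   exp(2*I*pi/7) 

Spot check: chi_5(5) = zeta_7^(5*5) = zeta_7^25 = exp(-6*I*pi/7).

Working: Z/7Z is abelian, so all 7 irreducible complex representations are 1-dimensional. They are given by chi_k(m) = zeta_7^(k*m) for k = 0,...,6. Row orthogonality: sum_m chi_k(m) conj(chi_l(m)) = 7 * [k = l].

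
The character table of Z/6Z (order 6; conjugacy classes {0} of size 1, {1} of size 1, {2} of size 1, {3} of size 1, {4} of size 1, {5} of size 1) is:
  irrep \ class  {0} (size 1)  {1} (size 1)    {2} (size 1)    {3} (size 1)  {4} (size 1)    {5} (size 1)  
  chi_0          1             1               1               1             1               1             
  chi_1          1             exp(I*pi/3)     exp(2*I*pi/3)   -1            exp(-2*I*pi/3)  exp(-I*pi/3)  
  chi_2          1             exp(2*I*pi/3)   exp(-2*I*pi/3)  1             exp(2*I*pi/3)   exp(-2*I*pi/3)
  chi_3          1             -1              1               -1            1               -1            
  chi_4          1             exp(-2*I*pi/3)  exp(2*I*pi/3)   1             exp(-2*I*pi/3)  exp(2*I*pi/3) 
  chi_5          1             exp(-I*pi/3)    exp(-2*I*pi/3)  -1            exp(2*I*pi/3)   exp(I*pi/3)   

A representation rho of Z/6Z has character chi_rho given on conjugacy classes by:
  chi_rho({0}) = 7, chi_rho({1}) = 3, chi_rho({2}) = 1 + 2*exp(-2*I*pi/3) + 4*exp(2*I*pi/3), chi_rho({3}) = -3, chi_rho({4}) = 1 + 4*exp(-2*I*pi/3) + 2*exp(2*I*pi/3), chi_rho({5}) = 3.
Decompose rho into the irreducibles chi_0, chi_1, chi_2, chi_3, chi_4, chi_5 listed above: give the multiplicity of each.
Multiplicities: chi_0: 1, chi_1: 3, chi_2: 0, chi_3: 0, chi_4: 1, chi_5: 2.

Why: Use <chi_rho, chi> = (1/|G|) sum_C |C| * chi_rho(C) * conj(chi(C)) with |G| = 6 for each irreducible chi in the table:
  <chi_rho, chi_0> = (1/6)[1*(7)*conj(1) + 1*(3)*conj(1) + 1*(1 + 2*exp(-2*I*pi/3) + 4*exp(2*I*pi/3))*conj(1) + 1*(-3)*conj(1) + 1*(1 + 4*exp(-2*I*pi/3) + 2*exp(2*I*pi/3))*conj(1) + 1*(3)*conj(1)]
      = (1/6)[(7) + (3) + (1 + 2*exp(-2*I*pi/3) + 4*exp(2*I*pi/3)) + (-3) + (1 + 4*exp(-2*I*pi/3) + 2*exp(2*I*pi/3)) + (3)] = 6/6 = 1
  <chi_rho, chi_1> = (1/6)[1*(7)*conj(1) + 1*(3)*conj(exp(I*pi/3)) + 1*(1 + 2*exp(-2*I*pi/3) + 4*exp(2*I*pi/3))*conj(exp(2*I*pi/3)) + 1*(-3)*conj(-1) + 1*(1 + 4*exp(-2*I*pi/3) + 2*exp(2*I*pi/3))*conj(exp(-2*I*pi/3)) + 1*(3)*conj(exp(-I*pi/3))]
      = (1/6)[(7) + (2 + 2*exp(-2*I*pi/3) + exp(-I*pi/3)) + (4 + exp(-2*I*pi/3) + 2*exp(2*I*pi/3)) + (3) + (4 + 2*exp(-2*I*pi/3) + exp(2*I*pi/3)) + (2 + exp(I*pi/3) + 2*exp(2*I*pi/3))] = 18/6 = 3
  <chi_rho, chi_2> = (1/6)[1*(7)*conj(1) + 1*(3)*conj(exp(2*I*pi/3)) + 1*(1 + 2*exp(-2*I*pi/3) + 4*exp(2*I*pi/3))*conj(exp(-2*I*pi/3)) + 1*(-3)*conj(1) + 1*(1 + 4*exp(-2*I*pi/3) + 2*exp(2*I*pi/3))*conj(exp(2*I*pi/3)) + 1*(3)*conj(exp(-2*I*pi/3))]
      = (1/6)[(7) + (-2 + 3*exp(-I*pi/3) + exp(-2*I*pi/3) + exp(2*I*pi/3)) + (2 + 4*exp(-2*I*pi/3) + exp(2*I*pi/3)) + (-3) + (2 + exp(-2*I*pi/3) + 4*exp(2*I*pi/3)) + (-2 + exp(-2*I*pi/3) + exp(2*I*pi/3) + 3*exp(I*pi/3))] = 0/6 = 0
  <chi_rho, chi_3> = (1/6)[1*(7)*conj(1) + 1*(3)*conj(-1) + 1*(1 + 2*exp(-2*I*pi/3) + 4*exp(2*I*pi/3))*conj(1) + 1*(-3)*conj(-1) + 1*(1 + 4*exp(-2*I*pi/3) + 2*exp(2*I*pi/3))*conj(1) + 1*(3)*conj(-1)]
      = (1/6)[(7) + (-3) + (1 + 2*exp(-2*I*pi/3) + 4*exp(2*I*pi/3)) + (3) + (1 + 4*exp(-2*I*pi/3) + 2*exp(2*I*pi/3)) + (-3)] = 0/6 = 0
  <chi_rho, chi_4> = (1/6)[1*(7)*conj(1) + 1*(3)*conj(exp(-2*I*pi/3)) + 1*(1 + 2*exp(-2*I*pi/3) + 4*exp(2*I*pi/3))*conj(exp(2*I*pi/3)) + 1*(-3)*conj(1) + 1*(1 + 4*exp(-2*I*pi/3) + 2*exp(2*I*pi/3))*conj(exp(-2*I*pi/3)) + 1*(3)*conj(exp(2*I*pi/3))]
      = (1/6)[(7) + (-2 + exp(2*I*pi/3) + 2*exp(I*pi/3)) + (4 + exp(-2*I*pi/3) + 2*exp(2*I*pi/3)) + (-3) + (4 + 2*exp(-2*I*pi/3) + exp(2*I*pi/3)) + (-2 + 2*exp(-I*pi/3) + exp(-2*I*pi/3))] = 6/6 = 1
  <chi_rho, chi_5> = (1/6)[1*(7)*conj(1) + 1*(3)*conj(exp(-I*pi/3)) + 1*(1 + 2*exp(-2*I*pi/3) + 4*exp(2*I*pi/3))*conj(exp(-2*I*pi/3)) + 1*(-3)*conj(-1) + 1*(1 + 4*exp(-2*I*pi/3) + 2*exp(2*I*pi/3))*conj(exp(2*I*pi/3)) + 1*(3)*conj(exp(I*pi/3))]
      = (1/6)[(7) + (2 + exp(-I*pi/3) + exp(I*pi/3) + 3*exp(2*I*pi/3)) + (2 + 4*exp(-2*I*pi/3) + exp(2*I*pi/3)) + (3) + (2 + exp(-2*I*pi/3) + 4*exp(2*I*pi/3)) + (2 + 3*exp(-2*I*pi/3) + exp(-I*pi/3) + exp(I*pi/3))] = 12/6 = 2
(Exp terms are combined using exp(i*s)*conj(exp(i*t)) = exp(i*(s-t)), and sums of them are collapsed using the identity that for every m > 1 the m distinct m-th roots of unity sum to 0, e.g. 1 + exp(2*I*pi/3) + exp(-2*I*pi/3) = 0.)
Dimension check: dim(rho) = sum (mult * dim) = 1*1 + 3*1 + 0*1 + 0*1 + 1*1 + 2*1 = 7 = chi_rho(e) = 7.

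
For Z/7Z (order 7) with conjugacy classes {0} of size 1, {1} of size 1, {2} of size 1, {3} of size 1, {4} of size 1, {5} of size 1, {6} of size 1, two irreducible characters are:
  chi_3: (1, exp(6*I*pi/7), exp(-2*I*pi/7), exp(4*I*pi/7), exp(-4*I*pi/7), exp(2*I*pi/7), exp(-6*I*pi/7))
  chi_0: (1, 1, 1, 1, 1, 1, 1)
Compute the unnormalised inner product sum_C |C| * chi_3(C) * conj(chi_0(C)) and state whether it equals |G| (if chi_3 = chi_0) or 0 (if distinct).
Sum = 0; so <chi_3, chi_0> = 0 (distinct irreducibles are orthogonal).

Working: Compute term by term over conjugacy classes (|C| * chi_3(C) * conj(chi_0(C))):
  1*(1)*conj(1) + 1*(exp(6*I*pi/7))*conj(1) + 1*(exp(-2*I*pi/7))*conj(1) + 1*(exp(4*I*pi/7))*conj(1) + 1*(exp(-4*I*pi/7))*conj(1) + 1*(exp(2*I*pi/7))*conj(1) + 1*(exp(-6*I*pi/7))*conj(1)
  = (1) + (exp(6*I*pi/7)) + (exp(-2*I*pi/7)) + (exp(4*I*pi/7)) + (exp(-4*I*pi/7)) + (exp(2*I*pi/7)) + (exp(-6*I*pi/7))
  = 0.
(Exp terms are combined using exp(i*s)*conj(exp(i*t)) = exp(i*(s-t)), and sums of them are collapsed using the identity that for every m > 1 the m distinct m-th roots of unity sum to 0, e.g. 1 + exp(2*I*pi/3) + exp(-2*I*pi/3) = 0.)
Dividing by |G| = 7 gives 0/7 = 0, matching the row-orthogonality relation <chi_3, chi_0> = [chi_3 = chi_0].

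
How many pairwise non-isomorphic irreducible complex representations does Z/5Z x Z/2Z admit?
10

The number of irreducible complex representations of a finite group equals its number of conjugacy classes. Z/5Z x Z/2Z is abelian of order 10, so every element is its own conjugacy class: 10 classes, so Z/5Z x Z/2Z (order 10) has exactly 10 irreducible complex representations.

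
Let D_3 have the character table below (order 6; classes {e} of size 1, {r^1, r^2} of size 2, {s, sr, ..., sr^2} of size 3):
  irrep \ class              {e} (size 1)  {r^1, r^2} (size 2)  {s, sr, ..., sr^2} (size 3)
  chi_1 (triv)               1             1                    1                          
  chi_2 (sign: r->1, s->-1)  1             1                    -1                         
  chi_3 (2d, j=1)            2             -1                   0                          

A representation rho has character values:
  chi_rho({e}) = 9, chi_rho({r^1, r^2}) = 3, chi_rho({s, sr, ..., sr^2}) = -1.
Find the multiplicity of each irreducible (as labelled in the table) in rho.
Multiplicities: chi_1: 2, chi_2: 3, chi_3: 2.

Justification: Use <chi_rho, chi> = (1/|G|) sum_C |C| * chi_rho(C) * conj(chi(C)) with |G| = 6 for each irreducible chi in the table:
  <chi_rho, chi_1> = (1/6)[1*(9)*conj(1) + 2*(3)*conj(1) + 3*(-1)*conj(1)]
      = (1/6)[(9) + (6) + (-3)] = 12/6 = 2
  <chi_rho, chi_2> = (1/6)[1*(9)*conj(1) + 2*(3)*conj(1) + 3*(-1)*conj(-1)]
      = (1/6)[(9) + (6) + (3)] = 18/6 = 3
  <chi_rho, chi_3> = (1/6)[1*(9)*conj(2) + 2*(3)*conj(-1) + 3*(-1)*conj(0)]
      = (1/6)[(18) + (-6) + (0)] = 12/6 = 2
Dimension check: dim(rho) = sum (mult * dim) = 2*1 + 3*1 + 2*2 = 9 = chi_rho(e) = 9.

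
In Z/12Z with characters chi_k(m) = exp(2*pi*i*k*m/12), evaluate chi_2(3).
chi_2(3) = zeta_12^6 = -1

chi_2(3) = zeta_12^(2*3) = zeta_12^6. Since zeta_12^12 = 1, this equals zeta_12^6 = exp(2*pi*i*6/12) = -1.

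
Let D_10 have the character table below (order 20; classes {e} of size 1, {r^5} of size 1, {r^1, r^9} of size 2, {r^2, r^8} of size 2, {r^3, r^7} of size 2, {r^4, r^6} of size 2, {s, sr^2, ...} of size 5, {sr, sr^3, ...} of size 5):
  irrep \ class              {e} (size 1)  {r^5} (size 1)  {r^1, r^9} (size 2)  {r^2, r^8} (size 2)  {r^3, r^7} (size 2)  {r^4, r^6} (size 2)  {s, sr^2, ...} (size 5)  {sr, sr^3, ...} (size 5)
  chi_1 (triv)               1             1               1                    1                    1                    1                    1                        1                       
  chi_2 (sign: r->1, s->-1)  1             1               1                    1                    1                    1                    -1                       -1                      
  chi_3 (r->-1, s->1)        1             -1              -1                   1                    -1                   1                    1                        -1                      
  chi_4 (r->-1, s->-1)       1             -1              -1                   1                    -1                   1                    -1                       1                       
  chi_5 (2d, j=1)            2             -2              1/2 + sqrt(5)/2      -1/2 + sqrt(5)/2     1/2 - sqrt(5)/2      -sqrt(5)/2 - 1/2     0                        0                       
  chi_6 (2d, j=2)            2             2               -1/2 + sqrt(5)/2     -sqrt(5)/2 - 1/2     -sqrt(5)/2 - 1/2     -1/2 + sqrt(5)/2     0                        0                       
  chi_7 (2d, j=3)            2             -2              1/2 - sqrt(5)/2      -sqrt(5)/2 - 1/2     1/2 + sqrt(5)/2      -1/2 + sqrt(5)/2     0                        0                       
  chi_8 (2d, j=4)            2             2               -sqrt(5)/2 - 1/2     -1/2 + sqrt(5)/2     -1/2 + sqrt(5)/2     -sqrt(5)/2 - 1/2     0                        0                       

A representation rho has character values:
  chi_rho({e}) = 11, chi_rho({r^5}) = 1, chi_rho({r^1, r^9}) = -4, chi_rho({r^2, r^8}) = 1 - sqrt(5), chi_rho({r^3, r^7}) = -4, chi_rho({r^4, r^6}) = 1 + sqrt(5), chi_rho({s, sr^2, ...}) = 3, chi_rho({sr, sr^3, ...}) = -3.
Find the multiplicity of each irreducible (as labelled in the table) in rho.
Multiplicities: chi_1: 0, chi_2: 0, chi_3: 3, chi_4: 0, chi_5: 0, chi_6: 2, chi_7: 1, chi_8: 1.

Derivation: Use <chi_rho, chi> = (1/|G|) sum_C |C| * chi_rho(C) * conj(chi(C)) with |G| = 20 for each irreducible chi in the table:
  <chi_rho, chi_1> = (1/20)[1*(11)*conj(1) + 1*(1)*conj(1) + 2*(-4)*conj(1) + 2*(1 - sqrt(5))*conj(1) + 2*(-4)*conj(1) + 2*(1 + sqrt(5))*conj(1) + 5*(3)*conj(1) + 5*(-3)*conj(1)]
      = (1/20)[(11) + (1) + (-8) + (2 - 2*sqrt(5)) + (-8) + (2 + 2*sqrt(5)) + (15) + (-15)] = 0/20 = 0
  <chi_rho, chi_2> = (1/20)[1*(11)*conj(1) + 1*(1)*conj(1) + 2*(-4)*conj(1) + 2*(1 - sqrt(5))*conj(1) + 2*(-4)*conj(1) + 2*(1 + sqrt(5))*conj(1) + 5*(3)*conj(-1) + 5*(-3)*conj(-1)]
      = (1/20)[(11) + (1) + (-8) + (2 - 2*sqrt(5)) + (-8) + (2 + 2*sqrt(5)) + (-15) + (15)] = 0/20 = 0
  <chi_rho, chi_3> = (1/20)[1*(11)*conj(1) + 1*(1)*conj(-1) + 2*(-4)*conj(-1) + 2*(1 - sqrt(5))*conj(1) + 2*(-4)*conj(-1) + 2*(1 + sqrt(5))*conj(1) + 5*(3)*conj(1) + 5*(-3)*conj(-1)]
      = (1/20)[(11) + (-1) + (8) + (2 - 2*sqrt(5)) + (8) + (2 + 2*sqrt(5)) + (15) + (15)] = 60/20 = 3
  <chi_rho, chi_4> = (1/20)[1*(11)*conj(1) + 1*(1)*conj(-1) + 2*(-4)*conj(-1) + 2*(1 - sqrt(5))*conj(1) + 2*(-4)*conj(-1) + 2*(1 + sqrt(5))*conj(1) + 5*(3)*conj(-1) + 5*(-3)*conj(1)]
      = (1/20)[(11) + (-1) + (8) + (2 - 2*sqrt(5)) + (8) + (2 + 2*sqrt(5)) + (-15) + (-15)] = 0/20 = 0
  <chi_rho, chi_5> = (1/20)[1*(11)*conj(2) + 1*(1)*conj(-2) + 2*(-4)*conj(1/2 + sqrt(5)/2) + 2*(1 - sqrt(5))*conj(-1/2 + sqrt(5)/2) + 2*(-4)*conj(1/2 - sqrt(5)/2) + 2*(1 + sqrt(5))*conj(-sqrt(5)/2 - 1/2) + 5*(3)*conj(0) + 5*(-3)*conj(0)]
      = (1/20)[(22) + (-2) + (-4*sqrt(5) - 4) + (-6 + 2*sqrt(5)) + (-4 + 4*sqrt(5)) + (-6 - 2*sqrt(5)) + (0) + (0)] = 0/20 = 0
  <chi_rho, chi_6> = (1/20)[1*(11)*conj(2) + 1*(1)*conj(2) + 2*(-4)*conj(-1/2 + sqrt(5)/2) + 2*(1 - sqrt(5))*conj(-sqrt(5)/2 - 1/2) + 2*(-4)*conj(-sqrt(5)/2 - 1/2) + 2*(1 + sqrt(5))*conj(-1/2 + sqrt(5)/2) + 5*(3)*conj(0) + 5*(-3)*conj(0)]
      = (1/20)[(22) + (2) + (4 - 4*sqrt(5)) + (4) + (4 + 4*sqrt(5)) + (4) + (0) + (0)] = 40/20 = 2
  <chi_rho, chi_7> = (1/20)[1*(11)*conj(2) + 1*(1)*conj(-2) + 2*(-4)*conj(1/2 - sqrt(5)/2) + 2*(1 - sqrt(5))*conj(-sqrt(5)/2 - 1/2) + 2*(-4)*conj(1/2 + sqrt(5)/2) + 2*(1 + sqrt(5))*conj(-1/2 + sqrt(5)/2) + 5*(3)*conj(0) + 5*(-3)*conj(0)]
      = (1/20)[(22) + (-2) + (-4 + 4*sqrt(5)) + (4) + (-4*sqrt(5) - 4) + (4) + (0) + (0)] = 20/20 = 1
  <chi_rho, chi_8> = (1/20)[1*(11)*conj(2) + 1*(1)*conj(2) + 2*(-4)*conj(-sqrt(5)/2 - 1/2) + 2*(1 - sqrt(5))*conj(-1/2 + sqrt(5)/2) + 2*(-4)*conj(-1/2 + sqrt(5)/2) + 2*(1 + sqrt(5))*conj(-sqrt(5)/2 - 1/2) + 5*(3)*conj(0) + 5*(-3)*conj(0)]
      = (1/20)[(22) + (2) + (4 + 4*sqrt(5)) + (-6 + 2*sqrt(5)) + (4 - 4*sqrt(5)) + (-6 - 2*sqrt(5)) + (0) + (0)] = 20/20 = 1
Dimension check: dim(rho) = sum (mult * dim) = 0*1 + 0*1 + 3*1 + 0*1 + 0*2 + 2*2 + 1*2 + 1*2 = 11 = chi_rho(e) = 11.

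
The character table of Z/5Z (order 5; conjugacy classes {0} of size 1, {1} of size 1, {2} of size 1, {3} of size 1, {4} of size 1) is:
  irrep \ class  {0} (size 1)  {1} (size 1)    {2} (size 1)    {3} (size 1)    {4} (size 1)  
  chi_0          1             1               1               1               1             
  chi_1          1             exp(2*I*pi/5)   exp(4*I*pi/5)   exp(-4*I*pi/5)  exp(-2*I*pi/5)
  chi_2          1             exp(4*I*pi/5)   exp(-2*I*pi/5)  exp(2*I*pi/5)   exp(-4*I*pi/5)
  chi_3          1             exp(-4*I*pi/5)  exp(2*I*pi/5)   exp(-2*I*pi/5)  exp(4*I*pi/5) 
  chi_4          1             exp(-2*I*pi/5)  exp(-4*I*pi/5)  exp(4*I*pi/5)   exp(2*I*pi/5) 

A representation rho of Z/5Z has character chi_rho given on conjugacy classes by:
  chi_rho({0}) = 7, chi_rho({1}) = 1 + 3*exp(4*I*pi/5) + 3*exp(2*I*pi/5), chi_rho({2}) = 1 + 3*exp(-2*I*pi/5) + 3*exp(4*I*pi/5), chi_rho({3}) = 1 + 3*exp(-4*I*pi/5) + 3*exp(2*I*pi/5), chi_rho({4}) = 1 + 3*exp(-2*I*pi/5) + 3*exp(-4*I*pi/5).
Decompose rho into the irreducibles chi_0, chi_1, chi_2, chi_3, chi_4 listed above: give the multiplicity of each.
Multiplicities: chi_0: 1, chi_1: 3, chi_2: 3, chi_3: 0, chi_4: 0.

Details: Use <chi_rho, chi> = (1/|G|) sum_C |C| * chi_rho(C) * conj(chi(C)) with |G| = 5 for each irreducible chi in the table:
  <chi_rho, chi_0> = (1/5)[1*(7)*conj(1) + 1*(1 + 3*exp(4*I*pi/5) + 3*exp(2*I*pi/5))*conj(1) + 1*(1 + 3*exp(-2*I*pi/5) + 3*exp(4*I*pi/5))*conj(1) + 1*(1 + 3*exp(-4*I*pi/5) + 3*exp(2*I*pi/5))*conj(1) + 1*(1 + 3*exp(-2*I*pi/5) + 3*exp(-4*I*pi/5))*conj(1)]
      = (1/5)[(7) + (1 + 3*exp(4*I*pi/5) + 3*exp(2*I*pi/5)) + (1 + 3*exp(-2*I*pi/5) + 3*exp(4*I*pi/5)) + (1 + 3*exp(-4*I*pi/5) + 3*exp(2*I*pi/5)) + (1 + 3*exp(-2*I*pi/5) + 3*exp(-4*I*pi/5))] = 5/5 = 1
  <chi_rho, chi_1> = (1/5)[1*(7)*conj(1) + 1*(1 + 3*exp(4*I*pi/5) + 3*exp(2*I*pi/5))*conj(exp(2*I*pi/5)) + 1*(1 + 3*exp(-2*I*pi/5) + 3*exp(4*I*pi/5))*conj(exp(4*I*pi/5)) + 1*(1 + 3*exp(-4*I*pi/5) + 3*exp(2*I*pi/5))*conj(exp(-4*I*pi/5)) + 1*(1 + 3*exp(-2*I*pi/5) + 3*exp(-4*I*pi/5))*conj(exp(-2*I*pi/5))]
      = (1/5)[(7) + (3 + exp(-2*I*pi/5) + 3*exp(2*I*pi/5)) + (3 + exp(-4*I*pi/5) + 3*exp(4*I*pi/5)) + (3 + 3*exp(-4*I*pi/5) + exp(4*I*pi/5)) + (3 + 3*exp(-2*I*pi/5) + exp(2*I*pi/5))] = 15/5 = 3
  <chi_rho, chi_2> = (1/5)[1*(7)*conj(1) + 1*(1 + 3*exp(4*I*pi/5) + 3*exp(2*I*pi/5))*conj(exp(4*I*pi/5)) + 1*(1 + 3*exp(-2*I*pi/5) + 3*exp(4*I*pi/5))*conj(exp(-2*I*pi/5)) + 1*(1 + 3*exp(-4*I*pi/5) + 3*exp(2*I*pi/5))*conj(exp(2*I*pi/5)) + 1*(1 + 3*exp(-2*I*pi/5) + 3*exp(-4*I*pi/5))*conj(exp(-4*I*pi/5))]
      = (1/5)[(7) + (3 + 3*exp(-2*I*pi/5) + exp(-4*I*pi/5)) + (3 + 3*exp(-4*I*pi/5) + exp(2*I*pi/5)) + (3 + exp(-2*I*pi/5) + 3*exp(4*I*pi/5)) + (3 + exp(4*I*pi/5) + 3*exp(2*I*pi/5))] = 15/5 = 3
  <chi_rho, chi_3> = (1/5)[1*(7)*conj(1) + 1*(1 + 3*exp(4*I*pi/5) + 3*exp(2*I*pi/5))*conj(exp(-4*I*pi/5)) + 1*(1 + 3*exp(-2*I*pi/5) + 3*exp(4*I*pi/5))*conj(exp(2*I*pi/5)) + 1*(1 + 3*exp(-4*I*pi/5) + 3*exp(2*I*pi/5))*conj(exp(-2*I*pi/5)) + 1*(1 + 3*exp(-2*I*pi/5) + 3*exp(-4*I*pi/5))*conj(exp(4*I*pi/5))]
      = (1/5)[(7) + (3*exp(-2*I*pi/5) + 3*exp(-4*I*pi/5) + exp(4*I*pi/5)) + (3*exp(-4*I*pi/5) + exp(-2*I*pi/5) + 3*exp(2*I*pi/5)) + (3*exp(-2*I*pi/5) + exp(2*I*pi/5) + 3*exp(4*I*pi/5)) + (exp(-4*I*pi/5) + 3*exp(4*I*pi/5) + 3*exp(2*I*pi/5))] = 0/5 = 0
  <chi_rho, chi_4> = (1/5)[1*(7)*conj(1) + 1*(1 + 3*exp(4*I*pi/5) + 3*exp(2*I*pi/5))*conj(exp(-2*I*pi/5)) + 1*(1 + 3*exp(-2*I*pi/5) + 3*exp(4*I*pi/5))*conj(exp(-4*I*pi/5)) + 1*(1 + 3*exp(-4*I*pi/5) + 3*exp(2*I*pi/5))*conj(exp(4*I*pi/5)) + 1*(1 + 3*exp(-2*I*pi/5) + 3*exp(-4*I*pi/5))*conj(exp(2*I*pi/5))]
      = (1/5)[(7) + (3*exp(-4*I*pi/5) + exp(2*I*pi/5) + 3*exp(4*I*pi/5)) + (3*exp(-2*I*pi/5) + exp(4*I*pi/5) + 3*exp(2*I*pi/5)) + (3*exp(-2*I*pi/5) + exp(-4*I*pi/5) + 3*exp(2*I*pi/5)) + (3*exp(-4*I*pi/5) + exp(-2*I*pi/5) + 3*exp(4*I*pi/5))] = 0/5 = 0
(Exp terms are combined using exp(i*s)*conj(exp(i*t)) = exp(i*(s-t)), and sums of them are collapsed using the identity that for every m > 1 the m distinct m-th roots of unity sum to 0, e.g. 1 + exp(2*I*pi/3) + exp(-2*I*pi/3) = 0.)
Dimension check: dim(rho) = sum (mult * dim) = 1*1 + 3*1 + 3*1 + 0*1 + 0*1 = 7 = chi_rho(e) = 7.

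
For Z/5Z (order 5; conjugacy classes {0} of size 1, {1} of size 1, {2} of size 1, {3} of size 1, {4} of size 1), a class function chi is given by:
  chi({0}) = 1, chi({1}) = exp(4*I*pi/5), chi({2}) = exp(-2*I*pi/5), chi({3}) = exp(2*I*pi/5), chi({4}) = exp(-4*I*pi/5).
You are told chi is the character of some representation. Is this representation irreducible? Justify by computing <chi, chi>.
Irreducible: <chi, chi> = 1.

Argument: <chi, chi> = (1/|G|) sum_C |C| * |chi(C)|^2 = (1/5)[1*|1|^2 + 1*|exp(4*I*pi/5)|^2 + 1*|exp(-2*I*pi/5)|^2 + 1*|exp(2*I*pi/5)|^2 + 1*|exp(-4*I*pi/5)|^2]
  = (1/5)[(1) + (1) + (1) + (1) + (1)] = 5/5 = 1.
(Exp terms are combined using exp(i*s)*conj(exp(i*t)) = exp(i*(s-t)), and sums of them are collapsed using the identity that for every m > 1 the m distinct m-th roots of unity sum to 0, e.g. 1 + exp(2*I*pi/3) + exp(-2*I*pi/3) = 0.)
A character is irreducible iff <chi, chi> = 1, so this representation is irreducible.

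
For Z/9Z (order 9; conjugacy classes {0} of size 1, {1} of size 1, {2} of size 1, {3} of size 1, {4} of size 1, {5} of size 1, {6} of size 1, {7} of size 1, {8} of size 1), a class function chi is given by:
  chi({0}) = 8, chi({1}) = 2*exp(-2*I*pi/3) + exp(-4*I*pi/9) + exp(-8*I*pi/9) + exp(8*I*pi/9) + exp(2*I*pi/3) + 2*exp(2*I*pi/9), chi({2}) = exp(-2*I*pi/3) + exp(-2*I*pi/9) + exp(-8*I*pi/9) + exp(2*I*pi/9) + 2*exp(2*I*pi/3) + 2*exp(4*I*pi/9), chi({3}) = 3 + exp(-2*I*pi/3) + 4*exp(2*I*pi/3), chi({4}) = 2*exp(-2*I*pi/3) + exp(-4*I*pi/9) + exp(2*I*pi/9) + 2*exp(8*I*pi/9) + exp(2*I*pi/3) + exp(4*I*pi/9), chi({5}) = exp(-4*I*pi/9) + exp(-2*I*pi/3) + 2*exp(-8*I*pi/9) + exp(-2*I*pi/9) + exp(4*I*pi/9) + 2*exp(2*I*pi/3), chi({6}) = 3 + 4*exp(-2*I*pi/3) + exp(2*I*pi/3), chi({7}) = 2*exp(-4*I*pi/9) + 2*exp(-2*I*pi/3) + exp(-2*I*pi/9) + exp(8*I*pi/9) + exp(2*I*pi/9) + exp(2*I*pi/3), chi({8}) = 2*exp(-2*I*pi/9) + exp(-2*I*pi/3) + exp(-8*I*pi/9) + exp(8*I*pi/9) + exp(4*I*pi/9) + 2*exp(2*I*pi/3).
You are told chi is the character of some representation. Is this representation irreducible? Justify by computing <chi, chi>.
Not irreducible (reducible): <chi, chi> = 12 > 1.

Working: <chi, chi> = (1/|G|) sum_C |C| * |chi(C)|^2 = (1/9)[1*|8|^2 + 1*|2*exp(-2*I*pi/3) + exp(-4*I*pi/9) + exp(-8*I*pi/9) + exp(8*I*pi/9) + exp(2*I*pi/3) + 2*exp(2*I*pi/9)|^2 + 1*|exp(-2*I*pi/3) + exp(-2*I*pi/9) + exp(-8*I*pi/9) + exp(2*I*pi/9) + 2*exp(2*I*pi/3) + 2*exp(4*I*pi/9)|^2 + 1*|3 + exp(-2*I*pi/3) + 4*exp(2*I*pi/3)|^2 + 1*|2*exp(-2*I*pi/3) + exp(-4*I*pi/9) + exp(2*I*pi/9) + 2*exp(8*I*pi/9) + exp(2*I*pi/3) + exp(4*I*pi/9)|^2 + 1*|exp(-4*I*pi/9) + exp(-2*I*pi/3) + 2*exp(-8*I*pi/9) + exp(-2*I*pi/9) + exp(4*I*pi/9) + 2*exp(2*I*pi/3)|^2 + 1*|3 + 4*exp(-2*I*pi/3) + exp(2*I*pi/3)|^2 + 1*|2*exp(-4*I*pi/9) + 2*exp(-2*I*pi/3) + exp(-2*I*pi/9) + exp(8*I*pi/9) + exp(2*I*pi/9) + exp(2*I*pi/3)|^2 + 1*|2*exp(-2*I*pi/9) + exp(-2*I*pi/3) + exp(-8*I*pi/9) + exp(8*I*pi/9) + exp(4*I*pi/9) + 2*exp(2*I*pi/3)|^2]
  = (1/9)[(64) + (12 + 7*exp(-2*I*pi/3) + 6*exp(-4*I*pi/9) + 6*exp(-2*I*pi/9) + 7*exp(-8*I*pi/9) + 7*exp(8*I*pi/9) + 6*exp(2*I*pi/9) + 6*exp(4*I*pi/9) + 7*exp(2*I*pi/3)) + (12 + 7*exp(-2*I*pi/3) + 6*exp(-4*I*pi/9) + 7*exp(-2*I*pi/9) + 6*exp(-8*I*pi/9) + 6*exp(8*I*pi/9) + 7*exp(2*I*pi/9) + 6*exp(4*I*pi/9) + 7*exp(2*I*pi/3)) + (7) + (12 + 7*exp(-4*I*pi/9) + 7*exp(-2*I*pi/3) + 6*exp(-2*I*pi/9) + 6*exp(-8*I*pi/9) + 6*exp(8*I*pi/9) + 6*exp(2*I*pi/9) + 7*exp(2*I*pi/3) + 7*exp(4*I*pi/9)) + (12 + 7*exp(-4*I*pi/9) + 7*exp(-2*I*pi/3) + 6*exp(-2*I*pi/9) + 6*exp(-8*I*pi/9) + 6*exp(8*I*pi/9) + 6*exp(2*I*pi/9) + 7*exp(2*I*pi/3) + 7*exp(4*I*pi/9)) + (7) + (12 + 7*exp(-2*I*pi/3) + 6*exp(-4*I*pi/9) + 7*exp(-2*I*pi/9) + 6*exp(-8*I*pi/9) + 6*exp(8*I*pi/9) + 7*exp(2*I*pi/9) + 6*exp(4*I*pi/9) + 7*exp(2*I*pi/3)) + (12 + 7*exp(-2*I*pi/3) + 6*exp(-4*I*pi/9) + 6*exp(-2*I*pi/9) + 7*exp(-8*I*pi/9) + 7*exp(8*I*pi/9) + 6*exp(2*I*pi/9) + 6*exp(4*I*pi/9) + 7*exp(2*I*pi/3))] = 108/9 = 12.
(Exp terms are combined using exp(i*s)*conj(exp(i*t)) = exp(i*(s-t)), and sums of them are collapsed using the identity that for every m > 1 the m distinct m-th roots of unity sum to 0, e.g. 1 + exp(2*I*pi/3) + exp(-2*I*pi/3) = 0.)
A character is irreducible iff <chi, chi> = 1, so this representation is reducible.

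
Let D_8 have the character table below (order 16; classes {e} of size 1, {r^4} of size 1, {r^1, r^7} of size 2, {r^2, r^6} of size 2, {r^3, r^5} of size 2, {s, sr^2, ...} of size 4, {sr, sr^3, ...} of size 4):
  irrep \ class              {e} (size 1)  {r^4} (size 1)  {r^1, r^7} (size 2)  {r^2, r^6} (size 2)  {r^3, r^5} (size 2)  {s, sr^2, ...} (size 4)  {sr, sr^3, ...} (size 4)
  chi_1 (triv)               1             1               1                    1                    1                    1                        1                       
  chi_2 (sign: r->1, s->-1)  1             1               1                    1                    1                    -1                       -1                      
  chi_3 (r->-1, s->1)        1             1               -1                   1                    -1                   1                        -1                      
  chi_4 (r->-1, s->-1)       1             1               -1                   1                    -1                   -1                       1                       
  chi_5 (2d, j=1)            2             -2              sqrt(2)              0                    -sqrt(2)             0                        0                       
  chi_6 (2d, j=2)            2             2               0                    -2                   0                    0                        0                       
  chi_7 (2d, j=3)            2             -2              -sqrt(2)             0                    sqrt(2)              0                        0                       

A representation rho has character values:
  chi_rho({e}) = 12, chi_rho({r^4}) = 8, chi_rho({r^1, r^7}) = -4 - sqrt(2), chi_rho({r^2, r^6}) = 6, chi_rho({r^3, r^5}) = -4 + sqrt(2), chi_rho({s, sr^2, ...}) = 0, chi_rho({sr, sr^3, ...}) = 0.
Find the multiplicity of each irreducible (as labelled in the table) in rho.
Multiplicities: chi_1: 1, chi_2: 1, chi_3: 3, chi_4: 3, chi_5: 0, chi_6: 1, chi_7: 1.

Use <chi_rho, chi> = (1/|G|) sum_C |C| * chi_rho(C) * conj(chi(C)) with |G| = 16 for each irreducible chi in the table:
  <chi_rho, chi_1> = (1/16)[1*(12)*conj(1) + 1*(8)*conj(1) + 2*(-4 - sqrt(2))*conj(1) + 2*(6)*conj(1) + 2*(-4 + sqrt(2))*conj(1) + 4*(0)*conj(1) + 4*(0)*conj(1)]
      = (1/16)[(12) + (8) + (-8 - 2*sqrt(2)) + (12) + (-8 + 2*sqrt(2)) + (0) + (0)] = 16/16 = 1
  <chi_rho, chi_2> = (1/16)[1*(12)*conj(1) + 1*(8)*conj(1) + 2*(-4 - sqrt(2))*conj(1) + 2*(6)*conj(1) + 2*(-4 + sqrt(2))*conj(1) + 4*(0)*conj(-1) + 4*(0)*conj(-1)]
      = (1/16)[(12) + (8) + (-8 - 2*sqrt(2)) + (12) + (-8 + 2*sqrt(2)) + (0) + (0)] = 16/16 = 1
  <chi_rho, chi_3> = (1/16)[1*(12)*conj(1) + 1*(8)*conj(1) + 2*(-4 - sqrt(2))*conj(-1) + 2*(6)*conj(1) + 2*(-4 + sqrt(2))*conj(-1) + 4*(0)*conj(1) + 4*(0)*conj(-1)]
      = (1/16)[(12) + (8) + (2*sqrt(2) + 8) + (12) + (8 - 2*sqrt(2)) + (0) + (0)] = 48/16 = 3
  <chi_rho, chi_4> = (1/16)[1*(12)*conj(1) + 1*(8)*conj(1) + 2*(-4 - sqrt(2))*conj(-1) + 2*(6)*conj(1) + 2*(-4 + sqrt(2))*conj(-1) + 4*(0)*conj(-1) + 4*(0)*conj(1)]
      = (1/16)[(12) + (8) + (2*sqrt(2) + 8) + (12) + (8 - 2*sqrt(2)) + (0) + (0)] = 48/16 = 3
  <chi_rho, chi_5> = (1/16)[1*(12)*conj(2) + 1*(8)*conj(-2) + 2*(-4 - sqrt(2))*conj(sqrt(2)) + 2*(6)*conj(0) + 2*(-4 + sqrt(2))*conj(-sqrt(2)) + 4*(0)*conj(0) + 4*(0)*conj(0)]
      = (1/16)[(24) + (-16) + (-8*sqrt(2) - 4) + (0) + (-4 + 8*sqrt(2)) + (0) + (0)] = 0/16 = 0
  <chi_rho, chi_6> = (1/16)[1*(12)*conj(2) + 1*(8)*conj(2) + 2*(-4 - sqrt(2))*conj(0) + 2*(6)*conj(-2) + 2*(-4 + sqrt(2))*conj(0) + 4*(0)*conj(0) + 4*(0)*conj(0)]
      = (1/16)[(24) + (16) + (0) + (-24) + (0) + (0) + (0)] = 16/16 = 1
  <chi_rho, chi_7> = (1/16)[1*(12)*conj(2) + 1*(8)*conj(-2) + 2*(-4 - sqrt(2))*conj(-sqrt(2)) + 2*(6)*conj(0) + 2*(-4 + sqrt(2))*conj(sqrt(2)) + 4*(0)*conj(0) + 4*(0)*conj(0)]
      = (1/16)[(24) + (-16) + (4 + 8*sqrt(2)) + (0) + (4 - 8*sqrt(2)) + (0) + (0)] = 16/16 = 1
Dimension check: dim(rho) = sum (mult * dim) = 1*1 + 1*1 + 3*1 + 3*1 + 0*2 + 1*2 + 1*2 = 12 = chi_rho(e) = 12.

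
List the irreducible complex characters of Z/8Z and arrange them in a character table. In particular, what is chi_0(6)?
Character table of Z/8Z (irreps indexed chi_0,...,chi_7 with chi_k(m) = zeta_8^(k*m), zeta_8 = exp(2*pi*i/8)):
  irrep \ class  {0} (size 1)  {1} (size 1)    {2} (size 1)  {3} (size 1)    {4} (size 1)  {5} (size 1)    {6} (size 1)  {7} (size 1)  
  chi_0          1             1               1             1               1             1               1             1             
  chi_1          1             exp(I*pi/4)     I             exp(3*I*pi/4)   -1            exp(-3*I*pi/4)  -I            exp(-I*pi/4)  
  chi_2          1             I               -1            -I              1             I               -1            -I            
  chi_3          1             exp(3*I*pi/4)   -I            exp(I*pi/4)     -1            exp(-I*pi/4)    I             exp(-3*I*pi/4)
  chi_4          1             -1              1             -1              1             -1              1             -1            
  chi_5          1             exp(-3*I*pi/4)  I             exp(-I*pi/4)    -1            exp(I*pi/4)     -I            exp(3*I*pi/4) 
  chi_6          1             -I              -1            I               1             -I              -1            I             
  chi_7          1             exp(-I*pi/4)    -I            exp(-3*I*pi/4)  -1            exp(3*I*pi/4)   I             exp(I*pi/4)   

Spot check: chi_0(6) = zeta_8^(0*6) = zeta_8^0 = 1.

Justification: Z/8Z is abelian, so all 8 irreducible complex representations are 1-dimensional. They are given by chi_k(m) = zeta_8^(k*m) for k = 0,...,7. Row orthogonality: sum_m chi_k(m) conj(chi_l(m)) = 8 * [k = l].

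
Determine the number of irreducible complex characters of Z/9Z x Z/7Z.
63

Solution. The number of irreducible complex representations of a finite group equals its number of conjugacy classes. Z/9Z x Z/7Z is abelian of order 63, so every element is its own conjugacy class: 63 classes, so Z/9Z x Z/7Z (order 63) has exactly 63 irreducible complex representations.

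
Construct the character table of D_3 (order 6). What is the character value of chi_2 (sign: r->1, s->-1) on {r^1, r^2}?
Conjugacy classes: {e} of size 1, {r^1, r^2} of size 2, {s, sr, ..., sr^2} of size 3.
Character table:
  irrep \ class              {e} (size 1)  {r^1, r^2} (size 2)  {s, sr, ..., sr^2} (size 3)
  chi_1 (triv)               1             1                    1                          
  chi_2 (sign: r->1, s->-1)  1             1                    -1                         
  chi_3 (2d, j=1)            2             -1                   0                          

Spot check: chi_2 (sign: r->1, s->-1) on {r^1, r^2} = 1.

Details: D_3 has order 2*3 = 6 with 3 conjugacy classes, hence 3 irreducibles. Sum of squared dims 1 + 1 + 4 = 6 = |G|. Linear characters come from the abelianisation; the 2-dimensional irreps have character r^k -> 2*cos(2*pi*j*k/3), reflections -> 0.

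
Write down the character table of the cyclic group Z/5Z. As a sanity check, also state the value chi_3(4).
Character table of Z/5Z (irreps indexed chi_0,...,chi_4 with chi_k(m) = zeta_5^(k*m), zeta_5 = exp(2*pi*i/5)):
  irrep \ class  {0} (size 1)  {1} (size 1)    {2} (size 1)    {3} (size 1)    {4} (size 1)  
  chi_0          1             1               1               1               1             
  chi_1          1             exp(2*I*pi/5)   exp(4*I*pi/5)   exp(-4*I*pi/5)  exp(-2*I*pi/5)
  chi_2          1             exp(4*I*pi/5)   exp(-2*I*pi/5)  exp(2*I*pi/5)   exp(-4*I*pi/5)
  chi_3          1             exp(-4*I*pi/5)  exp(2*I*pi/5)   exp(-2*I*pi/5)  exp(4*I*pi/5) 
  chi_4          1             exp(-2*I*pi/5)  exp(-4*I*pi/5)  exp(4*I*pi/5)   exp(2*I*pi/5) 

Spot check: chi_3(4) = zeta_5^(3*4) = zeta_5^12 = exp(4*I*pi/5).

Proof sketch: Z/5Z is abelian, so all 5 irreducible complex representations are 1-dimensional. They are given by chi_k(m) = zeta_5^(k*m) for k = 0,...,4. Row orthogonality: sum_m chi_k(m) conj(chi_l(m)) = 5 * [k = l].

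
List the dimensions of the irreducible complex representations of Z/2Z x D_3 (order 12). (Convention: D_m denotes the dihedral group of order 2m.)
Dimensions: 1, 1, 1, 1, 2, 2

Reasoning: There are 6 irreducibles (= number of conjugacy classes). Their dimensions d_i satisfy sum d_i^2 = |G| = 12: 1 + 1 + 1 + 1 + 4 + 4 = 12. (For the product with Z/2Z: each of the 2 1-dim characters of Z/2Z tensors with each irrep of D_3, giving 2 copies of each D_3-dimension.)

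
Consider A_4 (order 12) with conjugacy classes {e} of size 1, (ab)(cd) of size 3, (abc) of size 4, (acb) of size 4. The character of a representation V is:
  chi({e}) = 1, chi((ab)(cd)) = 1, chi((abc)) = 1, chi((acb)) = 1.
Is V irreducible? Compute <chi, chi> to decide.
Irreducible: <chi, chi> = 1.

Why: <chi, chi> = (1/|G|) sum_C |C| * |chi(C)|^2 = (1/12)[1*|1|^2 + 3*|1|^2 + 4*|1|^2 + 4*|1|^2]
  = (1/12)[(1) + (3) + (4) + (4)] = 12/12 = 1.
(Exp terms are combined using exp(i*s)*conj(exp(i*t)) = exp(i*(s-t)), and sums of them are collapsed using the identity that for every m > 1 the m distinct m-th roots of unity sum to 0, e.g. 1 + exp(2*I*pi/3) + exp(-2*I*pi/3) = 0.)
A character is irreducible iff <chi, chi> = 1, so this representation is irreducible.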